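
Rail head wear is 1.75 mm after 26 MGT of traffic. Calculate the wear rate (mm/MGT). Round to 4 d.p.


Wear rate = total wear / cumulative tonnage
Rate = 1.75 / 26
Rate = 0.0673 mm/MGT

0.0673


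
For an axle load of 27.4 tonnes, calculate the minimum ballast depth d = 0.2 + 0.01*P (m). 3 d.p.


d = 0.2 + 0.01 * 27.4
d = 0.2 + 0.274
d = 0.474 m

0.474


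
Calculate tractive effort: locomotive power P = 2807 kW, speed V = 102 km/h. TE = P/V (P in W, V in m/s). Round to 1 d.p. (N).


Convert: P = 2807 kW = 2807000 W
V = 102 / 3.6 = 28.3333 m/s
TE = 2807000 / 28.3333
TE = 99070.6 N

99070.6


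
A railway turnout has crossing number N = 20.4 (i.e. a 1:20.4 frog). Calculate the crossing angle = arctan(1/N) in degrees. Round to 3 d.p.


1/N = 1/20.4 = 0.04902
angle = arctan(0.04902) = 0.04898 rad
angle = 0.04898 * 180/pi = 2.806 degrees

2.806


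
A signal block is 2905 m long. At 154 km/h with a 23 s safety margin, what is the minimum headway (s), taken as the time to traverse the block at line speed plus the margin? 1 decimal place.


V = 154 / 3.6 = 42.7778 m/s
Block traversal time = 2905 / 42.7778 = 67.9091 s
Headway = 67.9091 + 23
Headway = 90.9 s

90.9


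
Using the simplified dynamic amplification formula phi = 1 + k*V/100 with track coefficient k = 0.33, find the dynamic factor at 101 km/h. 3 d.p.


phi = 1 + k * V / 100
phi = 1 + 0.33 * 101 / 100
phi = 1 + 0.3333
phi = 1.333

1.333


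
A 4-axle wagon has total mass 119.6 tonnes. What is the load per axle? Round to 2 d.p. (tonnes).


Load per axle = total weight / number of axles
Load = 119.6 / 4
Load = 29.90 tonnes

29.90


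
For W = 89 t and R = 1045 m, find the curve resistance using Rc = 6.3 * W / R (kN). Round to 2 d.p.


Rc = 6.3 * W / R
Rc = 6.3 * 89 / 1045
Rc = 560.7 / 1045
Rc = 0.54 kN

0.54


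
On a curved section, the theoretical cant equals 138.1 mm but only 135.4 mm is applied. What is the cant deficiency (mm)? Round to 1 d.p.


Cant deficiency = equilibrium cant - actual cant
CD = 138.1 - 135.4
CD = 2.7 mm

2.7


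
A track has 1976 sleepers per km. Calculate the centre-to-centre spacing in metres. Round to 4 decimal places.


Spacing = 1000 m / number of sleepers
Spacing = 1000 / 1976
Spacing = 0.5061 m

0.5061


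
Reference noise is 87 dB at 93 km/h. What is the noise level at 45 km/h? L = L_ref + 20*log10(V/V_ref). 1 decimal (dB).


V/V_ref = 45 / 93 = 0.483871
log10(0.483871) = -0.31527
20 * -0.31527 = -6.3054
L = 87 + -6.3054 = 80.7 dB

80.7


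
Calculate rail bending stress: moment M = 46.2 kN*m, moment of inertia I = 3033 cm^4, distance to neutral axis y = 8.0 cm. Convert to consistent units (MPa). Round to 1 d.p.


Convert units:
M = 46.2 kN*m = 46200000 N*mm
y = 8.0 cm = 80 mm
I = 3033 cm^4 = 30330000 mm^4
sigma = 46200000 * 80 / 30330000
sigma = 121.9 MPa

121.9


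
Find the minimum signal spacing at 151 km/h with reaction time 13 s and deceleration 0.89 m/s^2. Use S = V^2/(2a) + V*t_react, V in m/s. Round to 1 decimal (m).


V = 151 / 3.6 = 41.9444 m/s
Braking distance = 41.9444^2 / (2*0.89) = 988.3912 m
Sighting distance = 41.9444 * 13 = 545.2778 m
S = 988.3912 + 545.2778 = 1533.7 m

1533.7


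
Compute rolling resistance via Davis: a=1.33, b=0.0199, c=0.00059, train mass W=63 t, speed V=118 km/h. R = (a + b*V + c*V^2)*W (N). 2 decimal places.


b*V = 0.0199 * 118 = 2.3482
c*V^2 = 0.00059 * 13924 = 8.21516
R_per_t = 1.33 + 2.3482 + 8.21516 = 11.89336 N/t
R_total = 11.89336 * 63 = 749.28 N

749.28


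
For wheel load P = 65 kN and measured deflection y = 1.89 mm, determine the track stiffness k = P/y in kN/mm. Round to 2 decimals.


Track stiffness k = P / y
k = 65 / 1.89
k = 34.39 kN/mm

34.39


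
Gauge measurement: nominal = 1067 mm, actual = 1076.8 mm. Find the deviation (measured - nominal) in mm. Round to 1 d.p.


Deviation = measured - nominal
Deviation = 1076.8 - 1067
Deviation = 9.8 mm

9.8


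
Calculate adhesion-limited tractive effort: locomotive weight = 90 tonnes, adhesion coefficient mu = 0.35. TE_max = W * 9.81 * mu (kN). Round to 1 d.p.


TE_max = W * g * mu
TE_max = 90 * 9.81 * 0.35
TE_max = 882.9 * 0.35
TE_max = 309.0 kN

309.0


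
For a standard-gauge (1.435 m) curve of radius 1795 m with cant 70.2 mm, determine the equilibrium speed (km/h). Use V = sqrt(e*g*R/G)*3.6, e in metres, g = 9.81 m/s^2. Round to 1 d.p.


Convert cant: e = 70.2 mm = 0.0702 m
V_ms = sqrt(0.0702 * 9.81 * 1795 / 1.435)
V_ms = sqrt(861.42738) = 29.3501 m/s
V = 29.3501 * 3.6 = 105.7 km/h

105.7


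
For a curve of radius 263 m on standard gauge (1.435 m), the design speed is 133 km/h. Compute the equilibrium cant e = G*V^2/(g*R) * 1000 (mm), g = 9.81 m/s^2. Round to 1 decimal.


Convert speed: V = 133 / 3.6 = 36.9444 m/s
Apply formula: e = 1.435 * 36.9444^2 / (9.81 * 263)
e = 1.435 * 1364.892 / 2580.03
e = 0.759146 m = 759.1 mm

759.1


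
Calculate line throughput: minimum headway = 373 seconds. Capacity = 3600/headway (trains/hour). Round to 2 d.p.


Capacity = 3600 / headway
Capacity = 3600 / 373
Capacity = 9.65 trains/hour

9.65


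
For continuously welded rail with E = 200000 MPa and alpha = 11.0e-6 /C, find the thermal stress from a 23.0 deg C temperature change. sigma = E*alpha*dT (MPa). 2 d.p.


sigma = E * alpha * dT
sigma = 200000 * 11.0e-6 * 23.0
sigma = 2.2 * 23.0
sigma = 50.60 MPa

50.60


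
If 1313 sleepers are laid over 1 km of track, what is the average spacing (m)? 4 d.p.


Spacing = 1000 m / number of sleepers
Spacing = 1000 / 1313
Spacing = 0.7616 m

0.7616


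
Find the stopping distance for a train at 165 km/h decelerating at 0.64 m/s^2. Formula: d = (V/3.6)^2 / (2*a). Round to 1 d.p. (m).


Convert speed: V = 165 / 3.6 = 45.8333 m/s
V^2 = 2100.6944
d = 2100.6944 / (2 * 0.64)
d = 2100.6944 / 1.28
d = 1641.2 m

1641.2


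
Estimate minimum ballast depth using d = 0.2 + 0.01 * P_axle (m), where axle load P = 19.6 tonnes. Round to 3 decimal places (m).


d = 0.2 + 0.01 * 19.6
d = 0.2 + 0.196
d = 0.396 m

0.396


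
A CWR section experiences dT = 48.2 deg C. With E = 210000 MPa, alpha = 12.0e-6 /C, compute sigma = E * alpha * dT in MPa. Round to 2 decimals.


sigma = E * alpha * dT
sigma = 210000 * 12.0e-6 * 48.2
sigma = 2.52 * 48.2
sigma = 121.46 MPa

121.46


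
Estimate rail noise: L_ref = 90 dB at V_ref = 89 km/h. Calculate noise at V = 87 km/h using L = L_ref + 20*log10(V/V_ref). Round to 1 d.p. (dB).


V/V_ref = 87 / 89 = 0.977528
log10(0.977528) = -0.009871
20 * -0.009871 = -0.1974
L = 90 + -0.1974 = 89.8 dB

89.8


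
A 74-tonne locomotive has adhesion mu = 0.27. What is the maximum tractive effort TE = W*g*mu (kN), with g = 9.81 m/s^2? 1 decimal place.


TE_max = W * g * mu
TE_max = 74 * 9.81 * 0.27
TE_max = 725.94 * 0.27
TE_max = 196.0 kN

196.0


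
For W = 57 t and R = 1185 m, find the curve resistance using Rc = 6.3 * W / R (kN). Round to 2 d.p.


Rc = 6.3 * W / R
Rc = 6.3 * 57 / 1185
Rc = 359.1 / 1185
Rc = 0.30 kN

0.30


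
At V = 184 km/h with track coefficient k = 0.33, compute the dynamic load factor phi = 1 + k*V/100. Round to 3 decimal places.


phi = 1 + k * V / 100
phi = 1 + 0.33 * 184 / 100
phi = 1 + 0.6072
phi = 1.607

1.607


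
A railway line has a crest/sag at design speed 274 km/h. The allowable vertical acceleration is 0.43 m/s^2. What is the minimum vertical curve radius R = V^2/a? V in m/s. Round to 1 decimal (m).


Convert speed: V = 274 / 3.6 = 76.1111 m/s
V^2 = 5792.9012 m^2/s^2
R_v = 5792.9012 / 0.43
R_v = 13471.9 m

13471.9


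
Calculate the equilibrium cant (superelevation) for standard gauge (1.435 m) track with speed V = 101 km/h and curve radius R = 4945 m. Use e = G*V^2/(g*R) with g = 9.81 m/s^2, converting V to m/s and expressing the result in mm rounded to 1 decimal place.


Convert speed: V = 101 / 3.6 = 28.0556 m/s
Apply formula: e = 1.435 * 28.0556^2 / (9.81 * 4945)
e = 1.435 * 787.1142 / 48510.45
e = 0.023284 m = 23.3 mm

23.3


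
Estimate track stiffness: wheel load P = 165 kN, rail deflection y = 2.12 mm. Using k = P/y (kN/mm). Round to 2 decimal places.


Track stiffness k = P / y
k = 165 / 2.12
k = 77.83 kN/mm

77.83


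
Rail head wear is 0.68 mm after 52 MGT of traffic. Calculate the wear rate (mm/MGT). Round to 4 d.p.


Wear rate = total wear / cumulative tonnage
Rate = 0.68 / 52
Rate = 0.0131 mm/MGT

0.0131


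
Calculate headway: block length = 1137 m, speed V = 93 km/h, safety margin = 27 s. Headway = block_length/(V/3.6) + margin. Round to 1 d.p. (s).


V = 93 / 3.6 = 25.8333 m/s
Block traversal time = 1137 / 25.8333 = 44.0129 s
Headway = 44.0129 + 27
Headway = 71.0 s

71.0


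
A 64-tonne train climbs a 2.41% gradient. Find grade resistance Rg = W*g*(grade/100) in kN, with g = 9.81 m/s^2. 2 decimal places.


Rg = W * 9.81 * grade / 100
Rg = 64 * 9.81 * 2.41 / 100
Rg = 627.84 * 0.0241
Rg = 15.13 kN

15.13


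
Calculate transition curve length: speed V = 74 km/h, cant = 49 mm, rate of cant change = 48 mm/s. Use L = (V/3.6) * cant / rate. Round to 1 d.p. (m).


Convert speed: V = 74 / 3.6 = 20.5556 m/s
L = 20.5556 * 49 / 48
L = 1007.2222 / 48
L = 21.0 m

21.0


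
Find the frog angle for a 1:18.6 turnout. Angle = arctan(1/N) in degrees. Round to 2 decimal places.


1/N = 1/18.6 = 0.053763
angle = arctan(0.053763) = 0.053712 rad
angle = 0.053712 * 180/pi = 3.08 degrees

3.08


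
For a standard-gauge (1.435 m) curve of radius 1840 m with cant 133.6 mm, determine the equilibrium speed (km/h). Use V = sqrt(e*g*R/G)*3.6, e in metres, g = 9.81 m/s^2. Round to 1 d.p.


Convert cant: e = 133.6 mm = 0.1336 m
V_ms = sqrt(0.1336 * 9.81 * 1840 / 1.435)
V_ms = sqrt(1680.511108) = 40.994 m/s
V = 40.994 * 3.6 = 147.6 km/h

147.6


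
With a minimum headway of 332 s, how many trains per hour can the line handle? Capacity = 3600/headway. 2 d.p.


Capacity = 3600 / headway
Capacity = 3600 / 332
Capacity = 10.84 trains/hour

10.84


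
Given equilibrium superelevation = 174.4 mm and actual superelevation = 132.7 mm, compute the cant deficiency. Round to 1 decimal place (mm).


Cant deficiency = equilibrium cant - actual cant
CD = 174.4 - 132.7
CD = 41.7 mm

41.7


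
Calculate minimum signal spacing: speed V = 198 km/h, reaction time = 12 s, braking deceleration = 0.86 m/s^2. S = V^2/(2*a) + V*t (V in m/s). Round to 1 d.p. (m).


V = 198 / 3.6 = 55.0 m/s
Braking distance = 55.0^2 / (2*0.86) = 1758.7209 m
Sighting distance = 55.0 * 12 = 660.0 m
S = 1758.7209 + 660.0 = 2418.7 m

2418.7


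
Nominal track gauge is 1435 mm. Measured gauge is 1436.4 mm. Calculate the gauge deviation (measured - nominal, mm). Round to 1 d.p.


Deviation = measured - nominal
Deviation = 1436.4 - 1435
Deviation = 1.4 mm

1.4


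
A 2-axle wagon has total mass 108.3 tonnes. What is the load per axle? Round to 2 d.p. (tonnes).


Load per axle = total weight / number of axles
Load = 108.3 / 2
Load = 54.15 tonnes

54.15


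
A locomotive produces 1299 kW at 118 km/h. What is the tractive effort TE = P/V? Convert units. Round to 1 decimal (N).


Convert: P = 1299 kW = 1299000 W
V = 118 / 3.6 = 32.7778 m/s
TE = 1299000 / 32.7778
TE = 39630.5 N

39630.5


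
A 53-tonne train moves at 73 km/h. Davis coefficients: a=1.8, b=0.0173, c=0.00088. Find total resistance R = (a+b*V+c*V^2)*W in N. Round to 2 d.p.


b*V = 0.0173 * 73 = 1.2629
c*V^2 = 0.00088 * 5329 = 4.68952
R_per_t = 1.8 + 1.2629 + 4.68952 = 7.75242 N/t
R_total = 7.75242 * 53 = 410.88 N

410.88


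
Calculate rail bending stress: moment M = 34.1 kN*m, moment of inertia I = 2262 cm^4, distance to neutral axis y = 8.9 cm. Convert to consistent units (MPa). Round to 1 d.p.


Convert units:
M = 34.1 kN*m = 34100000 N*mm
y = 8.9 cm = 89 mm
I = 2262 cm^4 = 22620000 mm^4
sigma = 34100000 * 89 / 22620000
sigma = 134.2 MPa

134.2


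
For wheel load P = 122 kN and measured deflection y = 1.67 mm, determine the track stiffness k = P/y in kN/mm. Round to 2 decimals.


Track stiffness k = P / y
k = 122 / 1.67
k = 73.05 kN/mm

73.05


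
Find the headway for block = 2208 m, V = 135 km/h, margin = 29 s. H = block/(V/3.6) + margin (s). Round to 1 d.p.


V = 135 / 3.6 = 37.5 m/s
Block traversal time = 2208 / 37.5 = 58.88 s
Headway = 58.88 + 29
Headway = 87.9 s

87.9


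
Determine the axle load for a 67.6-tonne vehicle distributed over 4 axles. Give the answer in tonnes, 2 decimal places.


Load per axle = total weight / number of axles
Load = 67.6 / 4
Load = 16.90 tonnes

16.90


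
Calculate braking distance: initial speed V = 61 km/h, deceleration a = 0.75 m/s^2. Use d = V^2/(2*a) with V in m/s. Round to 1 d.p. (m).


Convert speed: V = 61 / 3.6 = 16.9444 m/s
V^2 = 287.1142
d = 287.1142 / (2 * 0.75)
d = 287.1142 / 1.5
d = 191.4 m

191.4


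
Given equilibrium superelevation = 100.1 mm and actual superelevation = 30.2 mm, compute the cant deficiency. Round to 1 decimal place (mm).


Cant deficiency = equilibrium cant - actual cant
CD = 100.1 - 30.2
CD = 69.9 mm

69.9


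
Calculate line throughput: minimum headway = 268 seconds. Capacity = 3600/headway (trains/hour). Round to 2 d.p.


Capacity = 3600 / headway
Capacity = 3600 / 268
Capacity = 13.43 trains/hour

13.43


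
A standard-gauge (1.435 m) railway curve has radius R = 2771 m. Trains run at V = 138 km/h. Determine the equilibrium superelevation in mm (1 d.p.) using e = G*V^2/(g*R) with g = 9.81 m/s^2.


Convert speed: V = 138 / 3.6 = 38.3333 m/s
Apply formula: e = 1.435 * 38.3333^2 / (9.81 * 2771)
e = 1.435 * 1469.4444 / 27183.51
e = 0.077571 m = 77.6 mm

77.6


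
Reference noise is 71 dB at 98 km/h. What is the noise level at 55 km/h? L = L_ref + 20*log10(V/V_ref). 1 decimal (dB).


V/V_ref = 55 / 98 = 0.561224
log10(0.561224) = -0.250863
20 * -0.250863 = -5.0173
L = 71 + -5.0173 = 66.0 dB

66.0


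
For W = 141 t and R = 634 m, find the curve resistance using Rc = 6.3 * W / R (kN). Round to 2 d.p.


Rc = 6.3 * W / R
Rc = 6.3 * 141 / 634
Rc = 888.3 / 634
Rc = 1.40 kN

1.40


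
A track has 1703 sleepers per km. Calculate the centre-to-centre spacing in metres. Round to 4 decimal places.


Spacing = 1000 m / number of sleepers
Spacing = 1000 / 1703
Spacing = 0.5872 m

0.5872


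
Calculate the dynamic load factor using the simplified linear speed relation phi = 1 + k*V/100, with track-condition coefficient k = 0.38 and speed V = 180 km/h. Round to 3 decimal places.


phi = 1 + k * V / 100
phi = 1 + 0.38 * 180 / 100
phi = 1 + 0.684
phi = 1.684

1.684


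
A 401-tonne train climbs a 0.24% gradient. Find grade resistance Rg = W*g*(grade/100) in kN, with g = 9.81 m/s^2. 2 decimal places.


Rg = W * 9.81 * grade / 100
Rg = 401 * 9.81 * 0.24 / 100
Rg = 3933.81 * 0.0024
Rg = 9.44 kN

9.44


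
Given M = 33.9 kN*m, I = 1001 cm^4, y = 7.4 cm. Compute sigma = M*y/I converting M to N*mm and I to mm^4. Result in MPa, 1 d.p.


Convert units:
M = 33.9 kN*m = 33900000 N*mm
y = 7.4 cm = 74 mm
I = 1001 cm^4 = 10010000 mm^4
sigma = 33900000 * 74 / 10010000
sigma = 250.6 MPa

250.6


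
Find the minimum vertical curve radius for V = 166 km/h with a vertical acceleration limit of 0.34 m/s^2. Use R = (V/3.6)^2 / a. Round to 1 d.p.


Convert speed: V = 166 / 3.6 = 46.1111 m/s
V^2 = 2126.2346 m^2/s^2
R_v = 2126.2346 / 0.34
R_v = 6253.6 m

6253.6


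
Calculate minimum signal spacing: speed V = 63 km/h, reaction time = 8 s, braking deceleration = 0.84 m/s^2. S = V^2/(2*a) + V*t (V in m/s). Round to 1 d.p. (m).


V = 63 / 3.6 = 17.5 m/s
Braking distance = 17.5^2 / (2*0.84) = 182.2917 m
Sighting distance = 17.5 * 8 = 140.0 m
S = 182.2917 + 140.0 = 322.3 m

322.3


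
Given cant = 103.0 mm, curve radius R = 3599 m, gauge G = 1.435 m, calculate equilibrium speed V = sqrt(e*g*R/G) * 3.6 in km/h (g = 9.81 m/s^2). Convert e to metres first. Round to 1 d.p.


Convert cant: e = 103.0 mm = 0.1030 m
V_ms = sqrt(0.1030 * 9.81 * 3599 / 1.435)
V_ms = sqrt(2534.172523) = 50.3406 m/s
V = 50.3406 * 3.6 = 181.2 km/h

181.2


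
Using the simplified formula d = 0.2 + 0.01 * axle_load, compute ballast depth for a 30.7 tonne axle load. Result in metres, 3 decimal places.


d = 0.2 + 0.01 * 30.7
d = 0.2 + 0.307
d = 0.507 m

0.507


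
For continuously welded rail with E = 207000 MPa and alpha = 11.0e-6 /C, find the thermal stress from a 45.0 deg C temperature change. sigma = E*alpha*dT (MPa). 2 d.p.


sigma = E * alpha * dT
sigma = 207000 * 11.0e-6 * 45.0
sigma = 2.277 * 45.0
sigma = 102.47 MPa

102.47


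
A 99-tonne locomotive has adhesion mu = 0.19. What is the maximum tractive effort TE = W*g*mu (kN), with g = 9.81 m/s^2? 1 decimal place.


TE_max = W * g * mu
TE_max = 99 * 9.81 * 0.19
TE_max = 971.19 * 0.19
TE_max = 184.5 kN

184.5


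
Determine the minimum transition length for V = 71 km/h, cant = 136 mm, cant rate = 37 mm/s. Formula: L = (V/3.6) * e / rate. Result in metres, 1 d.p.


Convert speed: V = 71 / 3.6 = 19.7222 m/s
L = 19.7222 * 136 / 37
L = 2682.2222 / 37
L = 72.5 m

72.5


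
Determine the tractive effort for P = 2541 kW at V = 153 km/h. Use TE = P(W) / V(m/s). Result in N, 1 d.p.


Convert: P = 2541 kW = 2541000 W
V = 153 / 3.6 = 42.5 m/s
TE = 2541000 / 42.5
TE = 59788.2 N

59788.2


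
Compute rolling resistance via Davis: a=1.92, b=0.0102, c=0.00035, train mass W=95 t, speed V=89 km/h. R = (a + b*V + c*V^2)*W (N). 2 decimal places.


b*V = 0.0102 * 89 = 0.9078
c*V^2 = 0.00035 * 7921 = 2.77235
R_per_t = 1.92 + 0.9078 + 2.77235 = 5.60015 N/t
R_total = 5.60015 * 95 = 532.01 N

532.01


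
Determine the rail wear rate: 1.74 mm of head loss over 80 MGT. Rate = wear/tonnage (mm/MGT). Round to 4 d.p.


Wear rate = total wear / cumulative tonnage
Rate = 1.74 / 80
Rate = 0.0218 mm/MGT

0.0218


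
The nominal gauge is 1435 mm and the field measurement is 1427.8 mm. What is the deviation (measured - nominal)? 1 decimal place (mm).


Deviation = measured - nominal
Deviation = 1427.8 - 1435
Deviation = -7.2 mm

-7.2


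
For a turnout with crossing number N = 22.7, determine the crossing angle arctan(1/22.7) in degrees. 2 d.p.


1/N = 1/22.7 = 0.044053
angle = arctan(0.044053) = 0.044024 rad
angle = 0.044024 * 180/pi = 2.52 degrees

2.52


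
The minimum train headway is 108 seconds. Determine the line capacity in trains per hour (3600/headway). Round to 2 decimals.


Capacity = 3600 / headway
Capacity = 3600 / 108
Capacity = 33.33 trains/hour

33.33


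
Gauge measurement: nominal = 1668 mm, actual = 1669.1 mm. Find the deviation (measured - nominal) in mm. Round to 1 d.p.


Deviation = measured - nominal
Deviation = 1669.1 - 1668
Deviation = 1.1 mm

1.1


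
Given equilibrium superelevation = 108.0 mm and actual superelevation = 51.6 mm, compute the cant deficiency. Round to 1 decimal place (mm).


Cant deficiency = equilibrium cant - actual cant
CD = 108.0 - 51.6
CD = 56.4 mm

56.4


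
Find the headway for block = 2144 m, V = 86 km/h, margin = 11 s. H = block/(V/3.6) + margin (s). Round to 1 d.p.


V = 86 / 3.6 = 23.8889 m/s
Block traversal time = 2144 / 23.8889 = 89.7488 s
Headway = 89.7488 + 11
Headway = 100.7 s

100.7


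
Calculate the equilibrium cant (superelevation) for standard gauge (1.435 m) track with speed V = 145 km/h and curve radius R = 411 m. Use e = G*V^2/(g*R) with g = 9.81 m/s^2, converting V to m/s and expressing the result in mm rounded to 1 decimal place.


Convert speed: V = 145 / 3.6 = 40.2778 m/s
Apply formula: e = 1.435 * 40.2778^2 / (9.81 * 411)
e = 1.435 * 1622.2994 / 4031.91
e = 0.577394 m = 577.4 mm

577.4


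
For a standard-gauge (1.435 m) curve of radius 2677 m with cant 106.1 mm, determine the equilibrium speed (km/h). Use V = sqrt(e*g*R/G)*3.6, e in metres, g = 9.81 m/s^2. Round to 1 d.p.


Convert cant: e = 106.1 mm = 0.1061 m
V_ms = sqrt(0.1061 * 9.81 * 2677 / 1.435)
V_ms = sqrt(1941.694325) = 44.0647 m/s
V = 44.0647 * 3.6 = 158.6 km/h

158.6


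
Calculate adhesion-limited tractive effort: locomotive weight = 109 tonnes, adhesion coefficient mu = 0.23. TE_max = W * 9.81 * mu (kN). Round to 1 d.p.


TE_max = W * g * mu
TE_max = 109 * 9.81 * 0.23
TE_max = 1069.29 * 0.23
TE_max = 245.9 kN

245.9


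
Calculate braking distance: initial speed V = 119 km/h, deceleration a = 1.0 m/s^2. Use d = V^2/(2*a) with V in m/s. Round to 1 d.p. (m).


Convert speed: V = 119 / 3.6 = 33.0556 m/s
V^2 = 1092.6698
d = 1092.6698 / (2 * 1.0)
d = 1092.6698 / 2.0
d = 546.3 m

546.3


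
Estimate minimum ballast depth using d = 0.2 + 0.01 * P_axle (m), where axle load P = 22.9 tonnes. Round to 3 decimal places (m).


d = 0.2 + 0.01 * 22.9
d = 0.2 + 0.229
d = 0.429 m

0.429


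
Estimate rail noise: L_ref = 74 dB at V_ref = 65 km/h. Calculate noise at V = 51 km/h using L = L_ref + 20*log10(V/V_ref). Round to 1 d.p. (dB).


V/V_ref = 51 / 65 = 0.784615
log10(0.784615) = -0.105343
20 * -0.105343 = -2.1069
L = 74 + -2.1069 = 71.9 dB

71.9


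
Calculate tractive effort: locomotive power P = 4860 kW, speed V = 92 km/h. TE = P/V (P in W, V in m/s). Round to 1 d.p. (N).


Convert: P = 4860 kW = 4860000 W
V = 92 / 3.6 = 25.5556 m/s
TE = 4860000 / 25.5556
TE = 190173.9 N

190173.9


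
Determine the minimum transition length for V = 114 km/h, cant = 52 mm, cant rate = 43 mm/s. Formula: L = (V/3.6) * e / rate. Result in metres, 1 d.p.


Convert speed: V = 114 / 3.6 = 31.6667 m/s
L = 31.6667 * 52 / 43
L = 1646.6667 / 43
L = 38.3 m

38.3


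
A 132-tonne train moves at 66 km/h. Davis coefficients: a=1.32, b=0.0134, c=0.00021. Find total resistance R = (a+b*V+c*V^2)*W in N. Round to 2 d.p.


b*V = 0.0134 * 66 = 0.8844
c*V^2 = 0.00021 * 4356 = 0.91476
R_per_t = 1.32 + 0.8844 + 0.91476 = 3.11916 N/t
R_total = 3.11916 * 132 = 411.73 N

411.73


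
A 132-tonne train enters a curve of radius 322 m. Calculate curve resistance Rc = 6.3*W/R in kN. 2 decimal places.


Rc = 6.3 * W / R
Rc = 6.3 * 132 / 322
Rc = 831.6 / 322
Rc = 2.58 kN

2.58


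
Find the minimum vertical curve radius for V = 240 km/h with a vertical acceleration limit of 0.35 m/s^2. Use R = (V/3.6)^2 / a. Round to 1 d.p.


Convert speed: V = 240 / 3.6 = 66.6667 m/s
V^2 = 4444.4444 m^2/s^2
R_v = 4444.4444 / 0.35
R_v = 12698.4 m

12698.4


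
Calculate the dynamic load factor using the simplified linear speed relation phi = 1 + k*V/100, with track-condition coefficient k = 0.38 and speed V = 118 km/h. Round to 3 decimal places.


phi = 1 + k * V / 100
phi = 1 + 0.38 * 118 / 100
phi = 1 + 0.4484
phi = 1.448

1.448


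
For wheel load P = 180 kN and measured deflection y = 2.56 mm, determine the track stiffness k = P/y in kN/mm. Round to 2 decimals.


Track stiffness k = P / y
k = 180 / 2.56
k = 70.31 kN/mm

70.31


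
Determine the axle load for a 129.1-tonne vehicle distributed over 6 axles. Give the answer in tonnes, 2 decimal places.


Load per axle = total weight / number of axles
Load = 129.1 / 6
Load = 21.52 tonnes

21.52


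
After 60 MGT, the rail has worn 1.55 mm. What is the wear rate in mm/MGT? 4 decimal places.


Wear rate = total wear / cumulative tonnage
Rate = 1.55 / 60
Rate = 0.0258 mm/MGT

0.0258


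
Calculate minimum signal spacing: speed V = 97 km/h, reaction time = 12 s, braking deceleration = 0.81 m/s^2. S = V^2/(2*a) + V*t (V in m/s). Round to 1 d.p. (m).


V = 97 / 3.6 = 26.9444 m/s
Braking distance = 26.9444^2 / (2*0.81) = 448.1501 m
Sighting distance = 26.9444 * 12 = 323.3333 m
S = 448.1501 + 323.3333 = 771.5 m

771.5


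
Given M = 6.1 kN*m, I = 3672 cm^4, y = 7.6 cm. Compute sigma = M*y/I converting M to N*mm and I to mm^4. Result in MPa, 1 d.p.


Convert units:
M = 6.1 kN*m = 6100000 N*mm
y = 7.6 cm = 76 mm
I = 3672 cm^4 = 36720000 mm^4
sigma = 6100000 * 76 / 36720000
sigma = 12.6 MPa

12.6


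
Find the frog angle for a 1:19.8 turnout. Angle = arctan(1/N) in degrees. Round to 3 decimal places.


1/N = 1/19.8 = 0.050505
angle = arctan(0.050505) = 0.050462 rad
angle = 0.050462 * 180/pi = 2.891 degrees

2.891


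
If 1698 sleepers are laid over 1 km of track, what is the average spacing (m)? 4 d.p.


Spacing = 1000 m / number of sleepers
Spacing = 1000 / 1698
Spacing = 0.5889 m

0.5889


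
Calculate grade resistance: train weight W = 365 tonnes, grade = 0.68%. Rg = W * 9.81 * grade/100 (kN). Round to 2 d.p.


Rg = W * 9.81 * grade / 100
Rg = 365 * 9.81 * 0.68 / 100
Rg = 3580.65 * 0.0068
Rg = 24.35 kN

24.35


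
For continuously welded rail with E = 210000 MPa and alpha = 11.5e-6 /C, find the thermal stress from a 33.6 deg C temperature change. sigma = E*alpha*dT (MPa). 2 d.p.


sigma = E * alpha * dT
sigma = 210000 * 11.5e-6 * 33.6
sigma = 2.415 * 33.6
sigma = 81.14 MPa

81.14


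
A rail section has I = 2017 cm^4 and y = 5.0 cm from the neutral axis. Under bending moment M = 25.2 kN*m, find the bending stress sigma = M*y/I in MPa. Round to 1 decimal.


Convert units:
M = 25.2 kN*m = 25200000 N*mm
y = 5.0 cm = 50 mm
I = 2017 cm^4 = 20170000 mm^4
sigma = 25200000 * 50 / 20170000
sigma = 62.5 MPa

62.5


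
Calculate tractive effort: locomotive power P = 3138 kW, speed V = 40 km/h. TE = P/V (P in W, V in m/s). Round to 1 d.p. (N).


Convert: P = 3138 kW = 3138000 W
V = 40 / 3.6 = 11.1111 m/s
TE = 3138000 / 11.1111
TE = 282420.0 N

282420.0


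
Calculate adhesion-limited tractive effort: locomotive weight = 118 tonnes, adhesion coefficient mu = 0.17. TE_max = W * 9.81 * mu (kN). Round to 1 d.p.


TE_max = W * g * mu
TE_max = 118 * 9.81 * 0.17
TE_max = 1157.58 * 0.17
TE_max = 196.8 kN

196.8


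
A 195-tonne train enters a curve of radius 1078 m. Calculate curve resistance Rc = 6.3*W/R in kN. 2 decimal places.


Rc = 6.3 * W / R
Rc = 6.3 * 195 / 1078
Rc = 1228.5 / 1078
Rc = 1.14 kN

1.14


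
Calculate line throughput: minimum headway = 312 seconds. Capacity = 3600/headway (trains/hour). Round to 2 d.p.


Capacity = 3600 / headway
Capacity = 3600 / 312
Capacity = 11.54 trains/hour

11.54


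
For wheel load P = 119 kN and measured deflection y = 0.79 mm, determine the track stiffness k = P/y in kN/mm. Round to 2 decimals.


Track stiffness k = P / y
k = 119 / 0.79
k = 150.63 kN/mm

150.63


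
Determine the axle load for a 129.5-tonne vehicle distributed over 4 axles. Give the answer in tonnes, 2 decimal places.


Load per axle = total weight / number of axles
Load = 129.5 / 4
Load = 32.38 tonnes

32.38


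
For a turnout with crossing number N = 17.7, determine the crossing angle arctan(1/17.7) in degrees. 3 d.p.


1/N = 1/17.7 = 0.056497
angle = arctan(0.056497) = 0.056437 rad
angle = 0.056437 * 180/pi = 3.234 degrees

3.234


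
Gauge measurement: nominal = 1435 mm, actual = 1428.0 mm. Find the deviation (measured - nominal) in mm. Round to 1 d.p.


Deviation = measured - nominal
Deviation = 1428.0 - 1435
Deviation = -7.0 mm

-7.0


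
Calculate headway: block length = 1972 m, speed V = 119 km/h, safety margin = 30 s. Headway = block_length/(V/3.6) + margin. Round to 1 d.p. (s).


V = 119 / 3.6 = 33.0556 m/s
Block traversal time = 1972 / 33.0556 = 59.6571 s
Headway = 59.6571 + 30
Headway = 89.7 s

89.7


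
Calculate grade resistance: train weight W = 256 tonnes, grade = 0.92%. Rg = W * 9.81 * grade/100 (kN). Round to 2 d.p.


Rg = W * 9.81 * grade / 100
Rg = 256 * 9.81 * 0.92 / 100
Rg = 2511.36 * 0.0092
Rg = 23.10 kN

23.10


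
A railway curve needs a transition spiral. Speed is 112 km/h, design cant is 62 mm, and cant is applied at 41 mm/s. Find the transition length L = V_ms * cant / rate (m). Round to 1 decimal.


Convert speed: V = 112 / 3.6 = 31.1111 m/s
L = 31.1111 * 62 / 41
L = 1928.8889 / 41
L = 47.0 m

47.0


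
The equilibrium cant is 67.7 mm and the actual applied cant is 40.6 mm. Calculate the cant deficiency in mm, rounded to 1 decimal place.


Cant deficiency = equilibrium cant - actual cant
CD = 67.7 - 40.6
CD = 27.1 mm

27.1


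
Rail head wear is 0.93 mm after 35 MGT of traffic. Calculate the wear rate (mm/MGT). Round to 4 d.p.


Wear rate = total wear / cumulative tonnage
Rate = 0.93 / 35
Rate = 0.0266 mm/MGT

0.0266


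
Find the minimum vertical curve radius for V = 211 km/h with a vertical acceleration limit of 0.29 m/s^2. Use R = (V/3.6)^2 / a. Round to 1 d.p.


Convert speed: V = 211 / 3.6 = 58.6111 m/s
V^2 = 3435.2623 m^2/s^2
R_v = 3435.2623 / 0.29
R_v = 11845.7 m

11845.7


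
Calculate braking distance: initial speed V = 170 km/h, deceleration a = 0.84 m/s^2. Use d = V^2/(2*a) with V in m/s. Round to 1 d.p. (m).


Convert speed: V = 170 / 3.6 = 47.2222 m/s
V^2 = 2229.9383
d = 2229.9383 / (2 * 0.84)
d = 2229.9383 / 1.68
d = 1327.3 m

1327.3


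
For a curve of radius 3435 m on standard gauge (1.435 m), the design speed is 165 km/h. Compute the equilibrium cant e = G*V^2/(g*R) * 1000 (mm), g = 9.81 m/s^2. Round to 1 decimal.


Convert speed: V = 165 / 3.6 = 45.8333 m/s
Apply formula: e = 1.435 * 45.8333^2 / (9.81 * 3435)
e = 1.435 * 2100.6944 / 33697.35
e = 0.089458 m = 89.5 mm

89.5


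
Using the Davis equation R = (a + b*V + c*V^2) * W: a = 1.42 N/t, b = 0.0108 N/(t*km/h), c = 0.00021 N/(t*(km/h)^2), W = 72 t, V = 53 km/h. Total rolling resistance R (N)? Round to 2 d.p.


b*V = 0.0108 * 53 = 0.5724
c*V^2 = 0.00021 * 2809 = 0.58989
R_per_t = 1.42 + 0.5724 + 0.58989 = 2.58229 N/t
R_total = 2.58229 * 72 = 185.92 N

185.92


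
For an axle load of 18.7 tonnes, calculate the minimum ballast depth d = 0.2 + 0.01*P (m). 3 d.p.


d = 0.2 + 0.01 * 18.7
d = 0.2 + 0.187
d = 0.387 m

0.387


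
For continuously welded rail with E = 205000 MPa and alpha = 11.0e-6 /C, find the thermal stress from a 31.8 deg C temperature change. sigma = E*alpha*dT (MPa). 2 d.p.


sigma = E * alpha * dT
sigma = 205000 * 11.0e-6 * 31.8
sigma = 2.255 * 31.8
sigma = 71.71 MPa

71.71


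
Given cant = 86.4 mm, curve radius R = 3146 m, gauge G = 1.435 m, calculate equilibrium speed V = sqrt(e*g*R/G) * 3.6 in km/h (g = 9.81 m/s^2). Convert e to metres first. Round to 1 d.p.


Convert cant: e = 86.4 mm = 0.0864 m
V_ms = sqrt(0.0864 * 9.81 * 3146 / 1.435)
V_ms = sqrt(1858.18764) = 43.1067 m/s
V = 43.1067 * 3.6 = 155.2 km/h

155.2


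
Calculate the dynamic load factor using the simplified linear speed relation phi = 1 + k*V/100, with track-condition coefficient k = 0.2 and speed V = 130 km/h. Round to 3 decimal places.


phi = 1 + k * V / 100
phi = 1 + 0.2 * 130 / 100
phi = 1 + 0.26
phi = 1.260

1.260


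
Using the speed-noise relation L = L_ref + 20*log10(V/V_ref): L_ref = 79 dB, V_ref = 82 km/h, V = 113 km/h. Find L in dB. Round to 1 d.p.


V/V_ref = 113 / 82 = 1.378049
log10(1.378049) = 0.139265
20 * 0.139265 = 2.7853
L = 79 + 2.7853 = 81.8 dB

81.8


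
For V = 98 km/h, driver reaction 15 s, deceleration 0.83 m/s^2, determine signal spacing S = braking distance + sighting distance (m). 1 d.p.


V = 98 / 3.6 = 27.2222 m/s
Braking distance = 27.2222^2 / (2*0.83) = 446.4153 m
Sighting distance = 27.2222 * 15 = 408.3333 m
S = 446.4153 + 408.3333 = 854.7 m

854.7


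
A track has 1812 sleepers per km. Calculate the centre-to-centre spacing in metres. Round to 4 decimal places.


Spacing = 1000 m / number of sleepers
Spacing = 1000 / 1812
Spacing = 0.5519 m

0.5519


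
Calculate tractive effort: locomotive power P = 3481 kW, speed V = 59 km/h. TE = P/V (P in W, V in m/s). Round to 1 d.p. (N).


Convert: P = 3481 kW = 3481000 W
V = 59 / 3.6 = 16.3889 m/s
TE = 3481000 / 16.3889
TE = 212400.0 N

212400.0


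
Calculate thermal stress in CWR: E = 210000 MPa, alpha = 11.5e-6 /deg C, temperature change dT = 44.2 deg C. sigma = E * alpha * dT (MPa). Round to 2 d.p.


sigma = E * alpha * dT
sigma = 210000 * 11.5e-6 * 44.2
sigma = 2.415 * 44.2
sigma = 106.74 MPa

106.74


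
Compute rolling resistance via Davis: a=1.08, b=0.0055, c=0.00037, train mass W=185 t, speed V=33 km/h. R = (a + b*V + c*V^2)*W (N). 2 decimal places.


b*V = 0.0055 * 33 = 0.1815
c*V^2 = 0.00037 * 1089 = 0.40293
R_per_t = 1.08 + 0.1815 + 0.40293 = 1.66443 N/t
R_total = 1.66443 * 185 = 307.92 N

307.92


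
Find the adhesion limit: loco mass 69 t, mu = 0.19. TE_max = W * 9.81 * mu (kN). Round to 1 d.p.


TE_max = W * g * mu
TE_max = 69 * 9.81 * 0.19
TE_max = 676.89 * 0.19
TE_max = 128.6 kN

128.6


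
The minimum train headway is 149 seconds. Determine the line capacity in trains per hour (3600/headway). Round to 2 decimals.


Capacity = 3600 / headway
Capacity = 3600 / 149
Capacity = 24.16 trains/hour

24.16


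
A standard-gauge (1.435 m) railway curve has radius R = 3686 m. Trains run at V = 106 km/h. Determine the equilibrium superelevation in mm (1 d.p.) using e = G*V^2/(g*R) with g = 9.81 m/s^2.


Convert speed: V = 106 / 3.6 = 29.4444 m/s
Apply formula: e = 1.435 * 29.4444^2 / (9.81 * 3686)
e = 1.435 * 866.9753 / 36159.66
e = 0.034406 m = 34.4 mm

34.4


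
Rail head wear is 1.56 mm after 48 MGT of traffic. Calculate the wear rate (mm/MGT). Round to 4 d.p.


Wear rate = total wear / cumulative tonnage
Rate = 1.56 / 48
Rate = 0.0325 mm/MGT

0.0325


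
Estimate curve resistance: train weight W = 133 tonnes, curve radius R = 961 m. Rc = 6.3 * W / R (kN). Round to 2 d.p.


Rc = 6.3 * W / R
Rc = 6.3 * 133 / 961
Rc = 837.9 / 961
Rc = 0.87 kN

0.87


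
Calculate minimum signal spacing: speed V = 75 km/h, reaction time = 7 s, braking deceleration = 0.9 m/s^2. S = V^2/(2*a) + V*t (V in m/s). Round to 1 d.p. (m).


V = 75 / 3.6 = 20.8333 m/s
Braking distance = 20.8333^2 / (2*0.9) = 241.1265 m
Sighting distance = 20.8333 * 7 = 145.8333 m
S = 241.1265 + 145.8333 = 387.0 m

387.0


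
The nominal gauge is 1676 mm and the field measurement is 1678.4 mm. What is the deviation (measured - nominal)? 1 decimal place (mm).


Deviation = measured - nominal
Deviation = 1678.4 - 1676
Deviation = 2.4 mm

2.4


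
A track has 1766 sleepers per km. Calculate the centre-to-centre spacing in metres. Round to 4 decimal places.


Spacing = 1000 m / number of sleepers
Spacing = 1000 / 1766
Spacing = 0.5663 m

0.5663


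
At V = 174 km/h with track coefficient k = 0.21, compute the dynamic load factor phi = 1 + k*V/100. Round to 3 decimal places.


phi = 1 + k * V / 100
phi = 1 + 0.21 * 174 / 100
phi = 1 + 0.3654
phi = 1.365

1.365


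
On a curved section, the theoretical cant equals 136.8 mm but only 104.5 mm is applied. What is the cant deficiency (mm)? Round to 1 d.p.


Cant deficiency = equilibrium cant - actual cant
CD = 136.8 - 104.5
CD = 32.3 mm

32.3


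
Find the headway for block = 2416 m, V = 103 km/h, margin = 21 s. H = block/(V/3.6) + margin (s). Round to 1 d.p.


V = 103 / 3.6 = 28.6111 m/s
Block traversal time = 2416 / 28.6111 = 84.4427 s
Headway = 84.4427 + 21
Headway = 105.4 s

105.4


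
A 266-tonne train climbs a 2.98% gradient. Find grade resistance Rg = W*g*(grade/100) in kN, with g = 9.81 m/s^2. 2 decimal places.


Rg = W * 9.81 * grade / 100
Rg = 266 * 9.81 * 2.98 / 100
Rg = 2609.46 * 0.0298
Rg = 77.76 kN

77.76


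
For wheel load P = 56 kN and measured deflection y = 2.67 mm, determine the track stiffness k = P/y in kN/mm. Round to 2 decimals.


Track stiffness k = P / y
k = 56 / 2.67
k = 20.97 kN/mm

20.97


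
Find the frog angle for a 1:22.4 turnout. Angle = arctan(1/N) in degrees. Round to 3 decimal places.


1/N = 1/22.4 = 0.044643
angle = arctan(0.044643) = 0.044613 rad
angle = 0.044613 * 180/pi = 2.556 degrees

2.556


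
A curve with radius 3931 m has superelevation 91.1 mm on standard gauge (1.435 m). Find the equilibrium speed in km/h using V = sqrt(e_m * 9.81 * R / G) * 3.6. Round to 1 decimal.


Convert cant: e = 91.1 mm = 0.0911 m
V_ms = sqrt(0.0911 * 9.81 * 3931 / 1.435)
V_ms = sqrt(2448.152837) = 49.4788 m/s
V = 49.4788 * 3.6 = 178.1 km/h

178.1


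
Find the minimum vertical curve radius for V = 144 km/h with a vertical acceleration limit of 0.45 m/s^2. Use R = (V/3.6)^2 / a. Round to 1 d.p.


Convert speed: V = 144 / 3.6 = 40.0 m/s
V^2 = 1600.0 m^2/s^2
R_v = 1600.0 / 0.45
R_v = 3555.6 m

3555.6


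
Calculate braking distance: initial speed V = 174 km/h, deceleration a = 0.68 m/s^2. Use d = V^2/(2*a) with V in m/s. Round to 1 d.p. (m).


Convert speed: V = 174 / 3.6 = 48.3333 m/s
V^2 = 2336.1111
d = 2336.1111 / (2 * 0.68)
d = 2336.1111 / 1.36
d = 1717.7 m

1717.7


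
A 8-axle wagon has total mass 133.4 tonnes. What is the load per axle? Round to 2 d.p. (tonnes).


Load per axle = total weight / number of axles
Load = 133.4 / 8
Load = 16.68 tonnes

16.68


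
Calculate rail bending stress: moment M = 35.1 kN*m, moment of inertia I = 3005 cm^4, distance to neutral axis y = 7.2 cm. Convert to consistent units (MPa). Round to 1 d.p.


Convert units:
M = 35.1 kN*m = 35100000 N*mm
y = 7.2 cm = 72 mm
I = 3005 cm^4 = 30050000 mm^4
sigma = 35100000 * 72 / 30050000
sigma = 84.1 MPa

84.1


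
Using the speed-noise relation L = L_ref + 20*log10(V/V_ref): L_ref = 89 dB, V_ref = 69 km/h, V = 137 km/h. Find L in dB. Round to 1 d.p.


V/V_ref = 137 / 69 = 1.985507
log10(1.985507) = 0.297871
20 * 0.297871 = 5.9574
L = 89 + 5.9574 = 95.0 dB

95.0


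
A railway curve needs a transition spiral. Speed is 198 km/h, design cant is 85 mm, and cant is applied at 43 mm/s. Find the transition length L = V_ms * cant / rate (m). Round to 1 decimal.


Convert speed: V = 198 / 3.6 = 55.0 m/s
L = 55.0 * 85 / 43
L = 4675.0 / 43
L = 108.7 m

108.7


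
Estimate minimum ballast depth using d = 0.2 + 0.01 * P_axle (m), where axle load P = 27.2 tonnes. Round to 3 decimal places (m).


d = 0.2 + 0.01 * 27.2
d = 0.2 + 0.272
d = 0.472 m

0.472


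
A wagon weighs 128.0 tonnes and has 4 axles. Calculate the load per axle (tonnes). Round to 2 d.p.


Load per axle = total weight / number of axles
Load = 128.0 / 4
Load = 32.00 tonnes

32.00


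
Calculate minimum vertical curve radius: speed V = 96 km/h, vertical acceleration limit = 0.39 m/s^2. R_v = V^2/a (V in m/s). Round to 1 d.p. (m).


Convert speed: V = 96 / 3.6 = 26.6667 m/s
V^2 = 711.1111 m^2/s^2
R_v = 711.1111 / 0.39
R_v = 1823.4 m

1823.4


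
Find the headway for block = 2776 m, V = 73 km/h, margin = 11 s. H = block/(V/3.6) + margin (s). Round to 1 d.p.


V = 73 / 3.6 = 20.2778 m/s
Block traversal time = 2776 / 20.2778 = 136.8986 s
Headway = 136.8986 + 11
Headway = 147.9 s

147.9


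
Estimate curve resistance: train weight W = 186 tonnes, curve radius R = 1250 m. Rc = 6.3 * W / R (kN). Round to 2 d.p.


Rc = 6.3 * W / R
Rc = 6.3 * 186 / 1250
Rc = 1171.8 / 1250
Rc = 0.94 kN

0.94


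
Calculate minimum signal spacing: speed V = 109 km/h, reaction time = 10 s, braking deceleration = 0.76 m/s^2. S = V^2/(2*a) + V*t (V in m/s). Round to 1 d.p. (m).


V = 109 / 3.6 = 30.2778 m/s
Braking distance = 30.2778^2 / (2*0.76) = 603.1209 m
Sighting distance = 30.2778 * 10 = 302.7778 m
S = 603.1209 + 302.7778 = 905.9 m

905.9


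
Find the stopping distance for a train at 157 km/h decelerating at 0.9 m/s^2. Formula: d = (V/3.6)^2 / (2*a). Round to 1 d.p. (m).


Convert speed: V = 157 / 3.6 = 43.6111 m/s
V^2 = 1901.929
d = 1901.929 / (2 * 0.9)
d = 1901.929 / 1.8
d = 1056.6 m

1056.6


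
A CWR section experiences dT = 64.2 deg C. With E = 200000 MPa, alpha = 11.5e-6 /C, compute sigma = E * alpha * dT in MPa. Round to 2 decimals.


sigma = E * alpha * dT
sigma = 200000 * 11.5e-6 * 64.2
sigma = 2.3 * 64.2
sigma = 147.66 MPa

147.66


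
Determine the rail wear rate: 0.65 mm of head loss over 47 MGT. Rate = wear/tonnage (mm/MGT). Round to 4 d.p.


Wear rate = total wear / cumulative tonnage
Rate = 0.65 / 47
Rate = 0.0138 mm/MGT

0.0138


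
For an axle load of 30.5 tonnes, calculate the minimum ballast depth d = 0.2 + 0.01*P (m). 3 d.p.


d = 0.2 + 0.01 * 30.5
d = 0.2 + 0.305
d = 0.505 m

0.505
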